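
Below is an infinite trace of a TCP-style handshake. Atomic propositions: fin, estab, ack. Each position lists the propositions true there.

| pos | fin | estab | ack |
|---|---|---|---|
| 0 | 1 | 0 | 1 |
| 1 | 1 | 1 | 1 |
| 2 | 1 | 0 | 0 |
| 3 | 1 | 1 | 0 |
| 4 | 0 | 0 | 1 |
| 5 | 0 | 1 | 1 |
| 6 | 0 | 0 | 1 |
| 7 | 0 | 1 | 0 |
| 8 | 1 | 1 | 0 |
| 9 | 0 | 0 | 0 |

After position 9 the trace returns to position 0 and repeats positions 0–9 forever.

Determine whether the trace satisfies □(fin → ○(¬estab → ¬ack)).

fin → ○(¬estab → ¬ack) must hold at every position from 0 onward. It fails at position 3, so □(fin → ○(¬estab → ¬ack)) is false.
Positions where fin holds: 0, 1, 2, 3, 8.
Check ○(¬estab → ¬ack) at each: 0→ok, 1→ok, 2→ok, 3→fails, 8→ok.

Violated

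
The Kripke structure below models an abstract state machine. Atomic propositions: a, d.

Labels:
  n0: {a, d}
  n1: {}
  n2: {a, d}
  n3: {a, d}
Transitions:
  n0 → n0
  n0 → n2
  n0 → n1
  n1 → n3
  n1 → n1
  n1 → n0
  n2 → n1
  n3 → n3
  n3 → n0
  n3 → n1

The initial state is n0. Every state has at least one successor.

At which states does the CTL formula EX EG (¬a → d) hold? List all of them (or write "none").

States satisfying EG (¬a → d): {n0, n3}.
States satisfying EX EG (¬a → d): {n0, n1, n3}.

{n0, n1, n3}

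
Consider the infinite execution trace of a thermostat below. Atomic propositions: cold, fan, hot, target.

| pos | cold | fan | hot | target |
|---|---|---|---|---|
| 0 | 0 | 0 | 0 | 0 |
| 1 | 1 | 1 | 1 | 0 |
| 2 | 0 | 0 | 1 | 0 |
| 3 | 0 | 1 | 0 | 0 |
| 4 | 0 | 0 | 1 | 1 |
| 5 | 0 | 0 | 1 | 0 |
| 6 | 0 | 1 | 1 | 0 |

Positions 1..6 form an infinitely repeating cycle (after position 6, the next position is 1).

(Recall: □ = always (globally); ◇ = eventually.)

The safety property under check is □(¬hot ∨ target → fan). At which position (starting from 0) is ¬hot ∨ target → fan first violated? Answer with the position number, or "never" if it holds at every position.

At position 0 the labels are {}, so ¬hot ∨ target → fan is false there. This is the first violation.

0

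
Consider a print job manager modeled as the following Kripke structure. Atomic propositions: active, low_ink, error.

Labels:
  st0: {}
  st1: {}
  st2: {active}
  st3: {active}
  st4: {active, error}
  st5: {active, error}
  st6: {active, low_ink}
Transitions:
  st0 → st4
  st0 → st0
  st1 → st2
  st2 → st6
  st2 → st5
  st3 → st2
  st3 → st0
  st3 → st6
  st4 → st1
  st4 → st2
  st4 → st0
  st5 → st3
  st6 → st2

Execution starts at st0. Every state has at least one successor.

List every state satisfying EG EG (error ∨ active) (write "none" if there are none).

States satisfying EG (error ∨ active): {st2, st3, st4, st5, st6}.
States satisfying EG EG (error ∨ active): {st2, st3, st4, st5, st6}.

{st2, st3, st4, st5, st6}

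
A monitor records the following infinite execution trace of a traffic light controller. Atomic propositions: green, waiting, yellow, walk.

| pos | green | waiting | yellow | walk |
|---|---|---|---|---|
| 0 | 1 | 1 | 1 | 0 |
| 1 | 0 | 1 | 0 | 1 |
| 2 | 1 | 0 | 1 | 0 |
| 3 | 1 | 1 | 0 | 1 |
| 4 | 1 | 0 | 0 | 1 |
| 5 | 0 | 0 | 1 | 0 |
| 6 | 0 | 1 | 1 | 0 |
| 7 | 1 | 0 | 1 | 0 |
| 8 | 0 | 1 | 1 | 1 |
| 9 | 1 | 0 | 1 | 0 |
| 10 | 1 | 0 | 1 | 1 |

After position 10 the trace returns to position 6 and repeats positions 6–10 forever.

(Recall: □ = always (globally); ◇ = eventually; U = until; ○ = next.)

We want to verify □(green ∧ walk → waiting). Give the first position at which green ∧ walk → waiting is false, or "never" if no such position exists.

4

Check green ∧ walk → waiting at each position in order: 0 ✓, 1 ✓, 2 ✓, 3 ✓.
At position 4 the labels are {green, walk}, so green ∧ walk → waiting is false there. This is the first violation.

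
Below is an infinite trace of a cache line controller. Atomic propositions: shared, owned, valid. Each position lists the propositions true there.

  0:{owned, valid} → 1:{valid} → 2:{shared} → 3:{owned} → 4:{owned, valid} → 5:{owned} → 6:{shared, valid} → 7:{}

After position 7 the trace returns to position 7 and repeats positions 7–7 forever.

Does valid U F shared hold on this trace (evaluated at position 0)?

Satisfied

Walking from position 0: F shared first holds at position 0, and valid holds at every earlier position along the way, so valid U F shared holds.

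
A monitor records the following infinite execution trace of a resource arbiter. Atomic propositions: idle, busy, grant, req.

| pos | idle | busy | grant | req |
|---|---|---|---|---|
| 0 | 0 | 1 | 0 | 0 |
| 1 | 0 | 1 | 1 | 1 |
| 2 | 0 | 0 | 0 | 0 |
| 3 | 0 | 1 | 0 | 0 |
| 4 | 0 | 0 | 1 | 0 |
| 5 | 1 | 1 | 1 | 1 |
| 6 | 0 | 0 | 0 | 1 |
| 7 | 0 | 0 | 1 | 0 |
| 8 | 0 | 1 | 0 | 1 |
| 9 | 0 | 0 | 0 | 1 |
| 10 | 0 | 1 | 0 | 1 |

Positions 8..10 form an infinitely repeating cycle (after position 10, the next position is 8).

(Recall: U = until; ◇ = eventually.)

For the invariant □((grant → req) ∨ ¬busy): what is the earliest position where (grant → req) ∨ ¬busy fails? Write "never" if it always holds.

never

(grant → req) ∨ ¬busy holds at every position 0..10, and those are all the positions the trace ever visits, so the invariant □((grant → req) ∨ ¬busy) is never violated.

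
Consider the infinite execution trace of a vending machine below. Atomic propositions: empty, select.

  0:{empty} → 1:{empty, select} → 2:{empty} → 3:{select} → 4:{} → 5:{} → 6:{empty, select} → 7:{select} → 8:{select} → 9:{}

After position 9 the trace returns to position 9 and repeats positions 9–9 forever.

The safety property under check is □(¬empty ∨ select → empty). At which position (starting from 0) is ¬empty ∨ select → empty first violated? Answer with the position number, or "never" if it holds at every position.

Check ¬empty ∨ select → empty at each position in order: 0 ✓, 1 ✓, 2 ✓.
At position 3 the labels are {select}, so ¬empty ∨ select → empty is false there. This is the first violation.

3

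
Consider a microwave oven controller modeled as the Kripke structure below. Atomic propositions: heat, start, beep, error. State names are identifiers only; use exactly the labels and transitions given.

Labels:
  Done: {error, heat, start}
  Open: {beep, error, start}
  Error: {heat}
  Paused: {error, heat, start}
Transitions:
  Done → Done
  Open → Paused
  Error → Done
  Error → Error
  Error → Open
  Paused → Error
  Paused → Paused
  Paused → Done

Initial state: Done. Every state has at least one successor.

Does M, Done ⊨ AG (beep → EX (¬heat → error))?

Yes

States satisfying beep → EX (¬heat → error): {Done, Open, Error, Paused}.
States satisfying AG (beep → EX (¬heat → error)): {Done, Open, Error, Paused}.
Every state reachable from Done satisfies beep → EX (¬heat → error).
Done ∈ Sat(AG (beep → EX (¬heat → error))).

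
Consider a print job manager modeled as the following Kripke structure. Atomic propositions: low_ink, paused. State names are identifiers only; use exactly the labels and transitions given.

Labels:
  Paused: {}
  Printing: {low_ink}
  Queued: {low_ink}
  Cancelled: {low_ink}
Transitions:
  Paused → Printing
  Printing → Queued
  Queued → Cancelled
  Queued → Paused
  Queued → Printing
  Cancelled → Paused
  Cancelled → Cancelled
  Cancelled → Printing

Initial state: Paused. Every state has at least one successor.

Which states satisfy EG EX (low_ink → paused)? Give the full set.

States satisfying EX (low_ink → paused): {Queued, Cancelled}.
States satisfying EG EX (low_ink → paused): {Queued, Cancelled}.

{Queued, Cancelled}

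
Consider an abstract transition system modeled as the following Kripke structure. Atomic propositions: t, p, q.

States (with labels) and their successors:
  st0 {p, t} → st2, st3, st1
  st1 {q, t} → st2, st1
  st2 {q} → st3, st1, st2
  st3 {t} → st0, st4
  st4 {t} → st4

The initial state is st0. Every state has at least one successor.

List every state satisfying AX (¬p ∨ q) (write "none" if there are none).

{st0, st1, st2, st4}

States satisfying ¬p ∨ q: {st1, st2, st3, st4}.
States satisfying AX (¬p ∨ q): {st0, st1, st2, st4}.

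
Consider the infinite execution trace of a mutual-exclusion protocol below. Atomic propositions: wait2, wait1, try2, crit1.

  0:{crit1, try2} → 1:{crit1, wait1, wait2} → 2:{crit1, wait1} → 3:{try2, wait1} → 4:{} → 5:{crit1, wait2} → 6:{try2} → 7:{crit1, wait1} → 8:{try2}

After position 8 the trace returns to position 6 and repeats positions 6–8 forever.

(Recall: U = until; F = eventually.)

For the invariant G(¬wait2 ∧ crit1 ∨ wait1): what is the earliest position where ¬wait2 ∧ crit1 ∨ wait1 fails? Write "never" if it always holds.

4

Check ¬wait2 ∧ crit1 ∨ wait1 at each position in order: 0 ✓, 1 ✓, 2 ✓, 3 ✓.
At position 4 the labels are {}, so ¬wait2 ∧ crit1 ∨ wait1 is false there. This is the first violation.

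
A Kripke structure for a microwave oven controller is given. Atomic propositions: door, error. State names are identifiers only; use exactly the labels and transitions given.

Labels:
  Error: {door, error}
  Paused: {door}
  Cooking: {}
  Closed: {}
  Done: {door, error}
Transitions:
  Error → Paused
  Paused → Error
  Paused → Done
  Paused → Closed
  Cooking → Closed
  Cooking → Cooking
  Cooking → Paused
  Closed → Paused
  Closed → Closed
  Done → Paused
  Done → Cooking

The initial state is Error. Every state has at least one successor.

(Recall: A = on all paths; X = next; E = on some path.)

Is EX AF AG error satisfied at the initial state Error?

States satisfying AF AG error: ∅.
States satisfying EX AF AG error: ∅.
No suitable path/successor from Error witnesses the formula.
Error ∉ Sat(EX AF AG error).

Does not hold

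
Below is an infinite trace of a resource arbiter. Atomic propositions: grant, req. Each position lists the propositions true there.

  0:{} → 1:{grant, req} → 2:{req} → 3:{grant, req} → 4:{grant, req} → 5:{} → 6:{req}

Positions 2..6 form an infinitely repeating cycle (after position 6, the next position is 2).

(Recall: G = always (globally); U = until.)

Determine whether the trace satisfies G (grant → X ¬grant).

No

grant → X ¬grant must hold at every position from 0 onward. It fails at position 3, so G (grant → X ¬grant) is false.
Positions where grant holds: 1, 3, 4.
Check X ¬grant at each: 1→ok, 3→fails, 4→ok.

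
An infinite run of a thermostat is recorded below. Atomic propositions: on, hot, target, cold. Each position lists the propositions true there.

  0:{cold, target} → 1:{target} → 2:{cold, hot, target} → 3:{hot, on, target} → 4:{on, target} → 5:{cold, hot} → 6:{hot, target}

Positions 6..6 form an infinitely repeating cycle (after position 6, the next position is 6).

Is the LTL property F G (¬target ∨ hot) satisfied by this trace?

Yes

G (¬target ∨ hot) holds at position 5, which is reachable from 0, so F G (¬target ∨ hot) holds.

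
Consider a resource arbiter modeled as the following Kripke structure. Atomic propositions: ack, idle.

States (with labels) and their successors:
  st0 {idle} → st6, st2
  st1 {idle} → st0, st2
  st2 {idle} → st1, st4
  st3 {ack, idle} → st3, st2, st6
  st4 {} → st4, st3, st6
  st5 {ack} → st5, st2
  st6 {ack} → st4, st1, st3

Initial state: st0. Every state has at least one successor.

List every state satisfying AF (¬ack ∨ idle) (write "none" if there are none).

States satisfying ¬ack ∨ idle: {st0, st1, st2, st3, st4}.
States satisfying AF (¬ack ∨ idle): {st0, st1, st2, st3, st4, st6}.

{st0, st1, st2, st3, st4, st6}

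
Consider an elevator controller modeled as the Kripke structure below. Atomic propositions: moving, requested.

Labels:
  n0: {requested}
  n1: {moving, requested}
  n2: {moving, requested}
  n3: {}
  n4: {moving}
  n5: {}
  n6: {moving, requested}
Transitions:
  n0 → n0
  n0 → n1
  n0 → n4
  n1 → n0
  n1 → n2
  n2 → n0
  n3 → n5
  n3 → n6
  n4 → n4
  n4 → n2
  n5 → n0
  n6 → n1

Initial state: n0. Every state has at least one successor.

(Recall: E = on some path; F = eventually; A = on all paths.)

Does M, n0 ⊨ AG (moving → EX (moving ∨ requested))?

States satisfying moving → EX (moving ∨ requested): {n0, n1, n2, n3, n4, n5, n6}.
States satisfying AG (moving → EX (moving ∨ requested)): {n0, n1, n2, n3, n4, n5, n6}.
Every state reachable from n0 satisfies moving → EX (moving ∨ requested).
n0 ∈ Sat(AG (moving → EX (moving ∨ requested))).

Holds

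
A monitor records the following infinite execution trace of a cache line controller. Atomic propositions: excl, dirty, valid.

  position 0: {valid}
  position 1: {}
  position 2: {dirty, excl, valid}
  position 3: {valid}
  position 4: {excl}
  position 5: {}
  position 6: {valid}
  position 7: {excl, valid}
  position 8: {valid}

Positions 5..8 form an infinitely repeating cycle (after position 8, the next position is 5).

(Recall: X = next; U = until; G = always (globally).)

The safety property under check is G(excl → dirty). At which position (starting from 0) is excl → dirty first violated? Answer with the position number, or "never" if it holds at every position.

Check excl → dirty at each position in order: 0 ✓, 1 ✓, 2 ✓, 3 ✓.
At position 4 the labels are {excl}, so excl → dirty is false there. This is the first violation.

4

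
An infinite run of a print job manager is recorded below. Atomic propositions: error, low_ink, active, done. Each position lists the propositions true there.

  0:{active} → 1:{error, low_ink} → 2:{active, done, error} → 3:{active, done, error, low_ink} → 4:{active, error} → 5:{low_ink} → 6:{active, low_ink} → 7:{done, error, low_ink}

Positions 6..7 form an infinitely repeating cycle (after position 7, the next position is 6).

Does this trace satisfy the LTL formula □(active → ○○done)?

No

active → ○○done must hold at every position from 0 onward. It fails at position 2, so □(active → ○○done) is false.
Positions where active holds: 0, 2, 3, 4, 6.
Check ○○done at each: 0→ok, 2→fails, 3→fails, 4→fails, 6→fails.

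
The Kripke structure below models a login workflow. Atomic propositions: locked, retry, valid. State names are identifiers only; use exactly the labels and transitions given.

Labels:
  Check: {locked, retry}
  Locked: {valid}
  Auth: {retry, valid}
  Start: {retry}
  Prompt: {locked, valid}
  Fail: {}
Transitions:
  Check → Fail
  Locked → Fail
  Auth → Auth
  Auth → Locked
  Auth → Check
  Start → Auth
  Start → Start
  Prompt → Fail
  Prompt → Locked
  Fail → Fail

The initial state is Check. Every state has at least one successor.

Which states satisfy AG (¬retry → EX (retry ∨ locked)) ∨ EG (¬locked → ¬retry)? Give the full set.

States satisfying ¬retry → EX (retry ∨ locked): {Check, Auth, Start}.
States satisfying AG (¬retry → EX (retry ∨ locked)): ∅.
States satisfying ¬locked → ¬retry: {Check, Locked, Prompt, Fail}.
States satisfying EG (¬locked → ¬retry): {Check, Locked, Prompt, Fail}.
States satisfying AG (¬retry → EX (retry ∨ locked)) ∨ EG (¬locked → ¬retry): {Check, Locked, Prompt, Fail}.

{Check, Locked, Prompt, Fail}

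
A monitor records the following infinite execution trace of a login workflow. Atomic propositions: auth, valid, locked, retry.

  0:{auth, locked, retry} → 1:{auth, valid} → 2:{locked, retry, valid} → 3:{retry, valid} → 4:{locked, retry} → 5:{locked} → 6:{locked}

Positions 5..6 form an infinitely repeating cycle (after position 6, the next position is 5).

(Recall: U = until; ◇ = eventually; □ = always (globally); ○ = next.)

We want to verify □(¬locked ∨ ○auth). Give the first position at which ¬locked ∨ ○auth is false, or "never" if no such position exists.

Check ¬locked ∨ ○auth at each position in order: 0 ✓, 1 ✓.
At position 2 the labels are {locked, retry, valid} and the next position 3 has {retry, valid}, so ¬locked ∨ ○auth is false there. This is the first violation.

2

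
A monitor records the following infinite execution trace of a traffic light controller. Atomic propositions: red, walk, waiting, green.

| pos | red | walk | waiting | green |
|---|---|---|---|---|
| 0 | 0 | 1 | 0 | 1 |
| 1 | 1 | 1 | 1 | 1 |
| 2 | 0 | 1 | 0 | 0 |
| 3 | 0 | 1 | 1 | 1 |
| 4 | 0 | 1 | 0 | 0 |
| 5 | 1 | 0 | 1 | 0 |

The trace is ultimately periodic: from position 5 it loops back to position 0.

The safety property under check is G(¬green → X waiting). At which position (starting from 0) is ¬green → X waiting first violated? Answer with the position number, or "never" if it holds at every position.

5

Check ¬green → X waiting at each position in order: 0 ✓, 1 ✓, 2 ✓, 3 ✓, 4 ✓.
At position 5 the labels are {red, waiting} and the next position 0 has {green, walk}, so ¬green → X waiting is false there. This is the first violation.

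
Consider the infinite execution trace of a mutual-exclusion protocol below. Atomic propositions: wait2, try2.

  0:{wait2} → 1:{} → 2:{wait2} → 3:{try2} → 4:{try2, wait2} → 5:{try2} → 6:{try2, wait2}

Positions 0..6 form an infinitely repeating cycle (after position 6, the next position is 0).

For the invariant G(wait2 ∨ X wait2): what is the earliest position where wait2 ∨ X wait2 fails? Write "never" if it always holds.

wait2 ∨ X wait2 holds at every position 0..6, and those are all the positions the trace ever visits, so the invariant G(wait2 ∨ X wait2) is never violated.

never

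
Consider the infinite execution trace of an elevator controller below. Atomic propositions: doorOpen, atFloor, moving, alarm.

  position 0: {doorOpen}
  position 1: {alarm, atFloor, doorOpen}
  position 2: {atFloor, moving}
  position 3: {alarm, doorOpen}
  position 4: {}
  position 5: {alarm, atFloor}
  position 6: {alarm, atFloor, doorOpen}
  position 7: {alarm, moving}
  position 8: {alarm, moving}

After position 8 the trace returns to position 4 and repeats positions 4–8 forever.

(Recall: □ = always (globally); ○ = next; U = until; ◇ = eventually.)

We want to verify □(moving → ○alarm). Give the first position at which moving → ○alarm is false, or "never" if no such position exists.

8

Check moving → ○alarm at each position in order: 0 ✓, 1 ✓, 2 ✓, 3 ✓, 4 ✓, 5 ✓, 6 ✓, 7 ✓.
At position 8 the labels are {alarm, moving} and the next position 4 has {}, so moving → ○alarm is false there. This is the first violation.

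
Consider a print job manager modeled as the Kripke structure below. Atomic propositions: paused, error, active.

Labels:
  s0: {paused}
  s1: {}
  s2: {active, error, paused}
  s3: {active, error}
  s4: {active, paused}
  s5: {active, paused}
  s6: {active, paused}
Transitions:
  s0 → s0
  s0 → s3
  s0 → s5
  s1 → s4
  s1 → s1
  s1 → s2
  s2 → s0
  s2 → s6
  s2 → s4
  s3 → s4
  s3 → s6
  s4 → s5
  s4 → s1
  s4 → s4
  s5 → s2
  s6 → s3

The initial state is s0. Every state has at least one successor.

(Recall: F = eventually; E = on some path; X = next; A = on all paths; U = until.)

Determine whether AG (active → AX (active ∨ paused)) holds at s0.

States satisfying active → AX (active ∨ paused): {s0, s1, s2, s3, s5, s6}.
States satisfying AG (active → AX (active ∨ paused)): ∅.
s4 is reachable from s0 and violates active → AX (active ∨ paused), so AG fails at s0.
s0 ∉ Sat(AG (active → AX (active ∨ paused))).

No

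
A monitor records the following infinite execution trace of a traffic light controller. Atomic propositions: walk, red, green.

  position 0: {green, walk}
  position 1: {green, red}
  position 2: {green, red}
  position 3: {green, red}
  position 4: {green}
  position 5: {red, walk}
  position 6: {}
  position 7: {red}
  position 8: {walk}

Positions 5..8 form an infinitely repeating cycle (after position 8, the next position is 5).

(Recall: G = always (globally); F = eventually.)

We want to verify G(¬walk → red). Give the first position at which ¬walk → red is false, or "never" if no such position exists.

Check ¬walk → red at each position in order: 0 ✓, 1 ✓, 2 ✓, 3 ✓.
At position 4 the labels are {green}, so ¬walk → red is false there. This is the first violation.

4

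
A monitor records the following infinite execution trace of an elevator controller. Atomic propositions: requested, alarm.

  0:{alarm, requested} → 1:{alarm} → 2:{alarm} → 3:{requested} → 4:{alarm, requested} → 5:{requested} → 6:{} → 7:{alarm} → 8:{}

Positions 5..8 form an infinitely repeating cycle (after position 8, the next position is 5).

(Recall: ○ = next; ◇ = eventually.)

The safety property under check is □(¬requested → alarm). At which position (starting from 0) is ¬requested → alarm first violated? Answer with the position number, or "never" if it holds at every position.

Check ¬requested → alarm at each position in order: 0 ✓, 1 ✓, 2 ✓, 3 ✓, 4 ✓, 5 ✓.
At position 6 the labels are {}, so ¬requested → alarm is false there. This is the first violation.

6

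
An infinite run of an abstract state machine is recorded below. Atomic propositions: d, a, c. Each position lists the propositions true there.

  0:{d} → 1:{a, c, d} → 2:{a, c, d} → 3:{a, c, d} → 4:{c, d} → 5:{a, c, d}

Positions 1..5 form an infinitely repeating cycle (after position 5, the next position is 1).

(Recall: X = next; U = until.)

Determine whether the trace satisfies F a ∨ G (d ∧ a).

a holds at position 1, which is reachable from 0, so F a holds.
d ∧ a must hold at every position from 0 onward. It fails at position 0, so G (d ∧ a) is false.
At position 0: F a is true; G (d ∧ a) is false; so F a ∨ G (d ∧ a) is true.

Satisfied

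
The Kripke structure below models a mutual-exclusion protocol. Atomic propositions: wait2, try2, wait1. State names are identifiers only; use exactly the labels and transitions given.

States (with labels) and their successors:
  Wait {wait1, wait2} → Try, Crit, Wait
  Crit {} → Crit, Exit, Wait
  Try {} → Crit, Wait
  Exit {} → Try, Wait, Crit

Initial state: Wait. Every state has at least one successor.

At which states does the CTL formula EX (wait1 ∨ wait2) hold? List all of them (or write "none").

States satisfying wait1 ∨ wait2: {Wait}.
States satisfying EX (wait1 ∨ wait2): {Wait, Crit, Try, Exit}.

{Wait, Crit, Try, Exit}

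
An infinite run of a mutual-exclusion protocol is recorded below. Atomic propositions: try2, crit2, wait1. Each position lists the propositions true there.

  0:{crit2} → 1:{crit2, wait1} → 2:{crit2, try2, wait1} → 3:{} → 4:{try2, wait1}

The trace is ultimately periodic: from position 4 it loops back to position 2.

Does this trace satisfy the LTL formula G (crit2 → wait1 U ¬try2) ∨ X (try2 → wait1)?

crit2 → wait1 U ¬try2 holds at every position 0..4, and those are all positions ever visited, so G (crit2 → wait1 U ¬try2) holds.
Positions where crit2 holds: 0, 1, 2.
Check wait1 U ¬try2 at each: 0→ok, 1→ok, 2→ok.
The position after 0 is 1; try2 → wait1 is true there.
At position 0: G (crit2 → wait1 U ¬try2) is true; X (try2 → wait1) is true; so G (crit2 → wait1 U ¬try2) ∨ X (try2 → wait1) is true.

Yes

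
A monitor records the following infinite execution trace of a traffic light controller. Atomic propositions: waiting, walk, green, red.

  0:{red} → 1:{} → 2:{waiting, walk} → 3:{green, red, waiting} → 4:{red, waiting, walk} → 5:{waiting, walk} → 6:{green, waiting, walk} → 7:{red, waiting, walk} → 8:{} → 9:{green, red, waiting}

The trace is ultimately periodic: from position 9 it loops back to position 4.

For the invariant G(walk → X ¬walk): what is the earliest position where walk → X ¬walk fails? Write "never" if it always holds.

Check walk → X ¬walk at each position in order: 0 ✓, 1 ✓, 2 ✓, 3 ✓.
At position 4 the labels are {red, waiting, walk} and the next position 5 has {waiting, walk}, so walk → X ¬walk is false there. This is the first violation.

4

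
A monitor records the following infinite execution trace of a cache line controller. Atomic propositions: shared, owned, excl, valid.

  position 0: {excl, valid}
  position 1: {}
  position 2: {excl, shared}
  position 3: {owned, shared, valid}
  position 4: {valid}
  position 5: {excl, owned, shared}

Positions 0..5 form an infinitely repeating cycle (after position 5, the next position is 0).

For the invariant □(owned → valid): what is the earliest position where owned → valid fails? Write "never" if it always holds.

Check owned → valid at each position in order: 0 ✓, 1 ✓, 2 ✓, 3 ✓, 4 ✓.
At position 5 the labels are {excl, owned, shared}, so owned → valid is false there. This is the first violation.

5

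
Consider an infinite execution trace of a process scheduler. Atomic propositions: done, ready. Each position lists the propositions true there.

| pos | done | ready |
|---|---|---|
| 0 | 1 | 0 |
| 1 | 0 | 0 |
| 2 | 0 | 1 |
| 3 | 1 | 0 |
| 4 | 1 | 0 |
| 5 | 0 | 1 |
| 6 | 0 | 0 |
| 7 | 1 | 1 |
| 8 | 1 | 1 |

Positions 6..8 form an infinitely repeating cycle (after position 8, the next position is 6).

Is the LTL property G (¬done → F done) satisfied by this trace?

Yes

¬done → F done holds at every position 0..8, and those are all positions ever visited, so G (¬done → F done) holds.
Positions where ¬done holds: 1, 2, 5, 6.
Check F done at each: 1→ok, 2→ok, 5→ok, 6→ok.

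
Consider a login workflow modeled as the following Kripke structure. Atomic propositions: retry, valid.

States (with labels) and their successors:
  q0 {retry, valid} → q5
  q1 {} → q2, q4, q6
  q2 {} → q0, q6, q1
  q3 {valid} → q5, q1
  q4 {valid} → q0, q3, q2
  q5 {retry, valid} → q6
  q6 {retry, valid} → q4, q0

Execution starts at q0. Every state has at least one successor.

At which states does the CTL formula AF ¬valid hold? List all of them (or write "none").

{q1, q2}

States satisfying ¬valid: {q1, q2}.
States satisfying AF ¬valid: {q1, q2}.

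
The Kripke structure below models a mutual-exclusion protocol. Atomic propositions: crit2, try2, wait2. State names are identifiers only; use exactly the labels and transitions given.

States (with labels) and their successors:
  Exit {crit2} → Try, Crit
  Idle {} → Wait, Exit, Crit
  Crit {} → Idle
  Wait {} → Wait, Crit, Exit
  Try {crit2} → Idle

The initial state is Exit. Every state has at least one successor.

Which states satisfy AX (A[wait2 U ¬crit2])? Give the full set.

{Crit, Try}

States satisfying A[wait2 U ¬crit2]: {Idle, Crit, Wait}.
States satisfying AX (A[wait2 U ¬crit2]): {Crit, Try}.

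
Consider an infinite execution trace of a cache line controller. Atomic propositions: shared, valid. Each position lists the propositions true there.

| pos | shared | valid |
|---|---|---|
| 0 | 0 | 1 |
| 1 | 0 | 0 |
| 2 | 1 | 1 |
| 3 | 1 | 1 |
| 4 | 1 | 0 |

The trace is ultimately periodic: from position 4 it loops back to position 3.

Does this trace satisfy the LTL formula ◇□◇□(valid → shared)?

□◇□(valid → shared) holds at position 0, which is reachable from 0, so ◇□◇□(valid → shared) holds.

Holds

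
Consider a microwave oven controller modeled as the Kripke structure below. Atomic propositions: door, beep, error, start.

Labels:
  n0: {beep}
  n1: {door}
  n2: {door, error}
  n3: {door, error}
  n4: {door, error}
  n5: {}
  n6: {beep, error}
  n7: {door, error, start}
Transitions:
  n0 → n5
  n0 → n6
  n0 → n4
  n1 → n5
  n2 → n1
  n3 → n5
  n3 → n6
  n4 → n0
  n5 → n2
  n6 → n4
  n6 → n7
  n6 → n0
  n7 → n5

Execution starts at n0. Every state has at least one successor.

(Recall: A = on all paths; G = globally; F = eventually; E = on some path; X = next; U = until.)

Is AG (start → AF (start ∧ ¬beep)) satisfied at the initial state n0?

States satisfying start → AF (start ∧ ¬beep): {n0, n1, n2, n3, n4, n5, n6, n7}.
States satisfying AG (start → AF (start ∧ ¬beep)): {n0, n1, n2, n3, n4, n5, n6, n7}.
Every state reachable from n0 satisfies start → AF (start ∧ ¬beep).
n0 ∈ Sat(AG (start → AF (start ∧ ¬beep))).

Satisfied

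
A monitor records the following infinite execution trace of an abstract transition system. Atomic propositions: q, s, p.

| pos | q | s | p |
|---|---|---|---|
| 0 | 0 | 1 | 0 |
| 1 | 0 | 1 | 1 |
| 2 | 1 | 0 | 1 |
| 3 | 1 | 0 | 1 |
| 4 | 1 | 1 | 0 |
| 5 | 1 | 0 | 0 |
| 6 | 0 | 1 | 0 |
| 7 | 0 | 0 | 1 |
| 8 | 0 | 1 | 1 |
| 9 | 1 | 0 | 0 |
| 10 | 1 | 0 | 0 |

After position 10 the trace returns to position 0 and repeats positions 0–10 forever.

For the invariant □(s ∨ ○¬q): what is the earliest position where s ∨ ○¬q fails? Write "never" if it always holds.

2

Check s ∨ ○¬q at each position in order: 0 ✓, 1 ✓.
At position 2 the labels are {p, q} and the next position 3 has {p, q}, so s ∨ ○¬q is false there. This is the first violation.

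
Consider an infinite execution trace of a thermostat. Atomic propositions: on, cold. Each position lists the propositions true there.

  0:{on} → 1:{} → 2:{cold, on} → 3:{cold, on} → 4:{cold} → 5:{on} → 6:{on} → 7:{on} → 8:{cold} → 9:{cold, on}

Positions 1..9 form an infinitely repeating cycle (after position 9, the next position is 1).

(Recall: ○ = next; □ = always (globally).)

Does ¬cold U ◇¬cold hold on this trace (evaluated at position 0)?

Holds

Walking from position 0: ◇¬cold first holds at position 0, and ¬cold holds at every earlier position along the way, so ¬cold U ◇¬cold holds.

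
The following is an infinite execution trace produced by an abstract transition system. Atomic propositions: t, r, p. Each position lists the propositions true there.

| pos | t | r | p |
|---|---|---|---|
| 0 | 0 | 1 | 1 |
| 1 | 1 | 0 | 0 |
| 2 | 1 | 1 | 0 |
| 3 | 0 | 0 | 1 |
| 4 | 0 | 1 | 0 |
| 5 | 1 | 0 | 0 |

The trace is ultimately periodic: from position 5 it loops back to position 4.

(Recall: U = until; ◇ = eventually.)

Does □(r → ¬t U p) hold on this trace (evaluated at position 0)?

Violated

r → ¬t U p must hold at every position from 0 onward. It fails at position 2, so □(r → ¬t U p) is false.
Positions where r holds: 0, 2, 4.
Check ¬t U p at each: 0→ok, 2→fails, 4→fails.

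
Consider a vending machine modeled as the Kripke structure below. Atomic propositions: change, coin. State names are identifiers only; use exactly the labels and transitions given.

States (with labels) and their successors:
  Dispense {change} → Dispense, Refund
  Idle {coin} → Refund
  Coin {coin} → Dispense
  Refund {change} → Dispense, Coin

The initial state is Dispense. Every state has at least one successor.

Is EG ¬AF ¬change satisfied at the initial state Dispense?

Holds

States satisfying ¬AF ¬change: {Dispense, Refund}.
States satisfying EG ¬AF ¬change: {Dispense, Refund}.
Dispense ∈ Sat(EG ¬AF ¬change).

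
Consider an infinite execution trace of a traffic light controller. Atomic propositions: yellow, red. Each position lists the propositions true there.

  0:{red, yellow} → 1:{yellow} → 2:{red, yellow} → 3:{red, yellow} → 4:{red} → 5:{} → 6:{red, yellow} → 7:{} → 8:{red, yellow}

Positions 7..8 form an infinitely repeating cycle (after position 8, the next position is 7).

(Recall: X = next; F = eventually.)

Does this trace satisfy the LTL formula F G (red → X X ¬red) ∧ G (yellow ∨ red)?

Does not hold

G (red → X X ¬red) is false at every position 0..8, so it never becomes true and F G (red → X X ¬red) fails.
yellow ∨ red must hold at every position from 0 onward. It fails at position 5, so G (yellow ∨ red) is false.
At position 0: F G (red → X X ¬red) is false; G (yellow ∨ red) is false; so F G (red → X X ¬red) ∧ G (yellow ∨ red) is false.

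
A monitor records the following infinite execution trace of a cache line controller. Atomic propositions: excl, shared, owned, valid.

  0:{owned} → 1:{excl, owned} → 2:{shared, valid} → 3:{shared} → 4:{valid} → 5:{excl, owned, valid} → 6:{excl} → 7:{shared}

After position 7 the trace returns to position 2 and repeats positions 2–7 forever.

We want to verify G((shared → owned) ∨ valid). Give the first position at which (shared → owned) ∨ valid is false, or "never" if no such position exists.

Check (shared → owned) ∨ valid at each position in order: 0 ✓, 1 ✓, 2 ✓.
At position 3 the labels are {shared}, so (shared → owned) ∨ valid is false there. This is the first violation.

3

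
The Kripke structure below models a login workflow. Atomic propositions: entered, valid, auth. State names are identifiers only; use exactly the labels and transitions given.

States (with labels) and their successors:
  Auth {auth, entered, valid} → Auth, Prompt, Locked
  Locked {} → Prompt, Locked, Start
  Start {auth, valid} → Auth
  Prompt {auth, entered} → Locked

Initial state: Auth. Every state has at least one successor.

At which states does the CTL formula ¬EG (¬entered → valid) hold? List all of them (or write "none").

{Locked, Prompt}

States satisfying ¬entered → valid: {Auth, Start, Prompt}.
States satisfying EG (¬entered → valid): {Auth, Start}.
States satisfying ¬EG (¬entered → valid): {Locked, Prompt}.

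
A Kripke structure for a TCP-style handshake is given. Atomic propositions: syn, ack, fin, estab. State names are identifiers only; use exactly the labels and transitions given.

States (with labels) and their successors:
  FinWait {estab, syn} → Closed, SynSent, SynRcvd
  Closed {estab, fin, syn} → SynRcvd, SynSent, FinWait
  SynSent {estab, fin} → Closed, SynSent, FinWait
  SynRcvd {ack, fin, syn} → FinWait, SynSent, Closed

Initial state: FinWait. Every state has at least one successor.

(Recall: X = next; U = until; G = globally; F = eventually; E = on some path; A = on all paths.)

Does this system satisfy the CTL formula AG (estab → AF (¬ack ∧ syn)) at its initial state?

No

States satisfying estab → AF (¬ack ∧ syn): {FinWait, Closed, SynRcvd}.
States satisfying AG (estab → AF (¬ack ∧ syn)): ∅.
SynSent is reachable from FinWait and violates estab → AF (¬ack ∧ syn), so AG fails at FinWait.
FinWait ∉ Sat(AG (estab → AF (¬ack ∧ syn))).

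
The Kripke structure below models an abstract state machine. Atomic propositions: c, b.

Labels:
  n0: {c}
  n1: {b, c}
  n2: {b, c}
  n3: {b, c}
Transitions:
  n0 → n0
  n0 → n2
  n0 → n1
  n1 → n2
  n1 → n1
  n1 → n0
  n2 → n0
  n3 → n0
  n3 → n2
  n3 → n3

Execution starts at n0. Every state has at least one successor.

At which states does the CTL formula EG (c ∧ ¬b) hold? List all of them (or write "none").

{n0}

States satisfying c ∧ ¬b: {n0}.
States satisfying EG (c ∧ ¬b): {n0}.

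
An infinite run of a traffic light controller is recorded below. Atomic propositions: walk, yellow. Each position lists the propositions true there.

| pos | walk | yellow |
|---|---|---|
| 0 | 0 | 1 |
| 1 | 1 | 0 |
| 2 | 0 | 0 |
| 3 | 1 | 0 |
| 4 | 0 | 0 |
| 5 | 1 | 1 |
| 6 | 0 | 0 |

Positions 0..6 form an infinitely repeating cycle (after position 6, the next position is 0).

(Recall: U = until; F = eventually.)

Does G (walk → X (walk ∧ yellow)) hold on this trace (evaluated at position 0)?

walk → X (walk ∧ yellow) must hold at every position from 0 onward. It fails at position 1, so G (walk → X (walk ∧ yellow)) is false.
Positions where walk holds: 1, 3, 5.
Check X (walk ∧ yellow) at each: 1→fails, 3→fails, 5→fails.

No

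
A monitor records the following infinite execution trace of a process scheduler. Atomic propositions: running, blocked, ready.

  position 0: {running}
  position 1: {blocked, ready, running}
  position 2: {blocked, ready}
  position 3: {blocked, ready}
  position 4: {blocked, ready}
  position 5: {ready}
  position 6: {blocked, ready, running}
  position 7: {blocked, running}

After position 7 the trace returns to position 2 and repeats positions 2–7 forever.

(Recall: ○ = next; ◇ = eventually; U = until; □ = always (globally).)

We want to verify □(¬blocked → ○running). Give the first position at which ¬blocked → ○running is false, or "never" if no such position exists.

never

¬blocked → ○running holds at every position 0..7, and those are all the positions the trace ever visits, so the invariant □(¬blocked → ○running) is never violated.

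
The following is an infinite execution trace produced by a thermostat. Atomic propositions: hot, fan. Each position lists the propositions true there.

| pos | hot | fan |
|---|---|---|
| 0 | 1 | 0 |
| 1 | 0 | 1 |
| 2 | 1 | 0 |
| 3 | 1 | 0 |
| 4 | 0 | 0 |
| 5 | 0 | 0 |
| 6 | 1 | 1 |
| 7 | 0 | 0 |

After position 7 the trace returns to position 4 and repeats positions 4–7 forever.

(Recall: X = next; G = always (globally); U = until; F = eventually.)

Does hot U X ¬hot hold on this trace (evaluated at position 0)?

Yes

Walking from position 0: X ¬hot first holds at position 0, and hot holds at every earlier position along the way, so hot U X ¬hot holds.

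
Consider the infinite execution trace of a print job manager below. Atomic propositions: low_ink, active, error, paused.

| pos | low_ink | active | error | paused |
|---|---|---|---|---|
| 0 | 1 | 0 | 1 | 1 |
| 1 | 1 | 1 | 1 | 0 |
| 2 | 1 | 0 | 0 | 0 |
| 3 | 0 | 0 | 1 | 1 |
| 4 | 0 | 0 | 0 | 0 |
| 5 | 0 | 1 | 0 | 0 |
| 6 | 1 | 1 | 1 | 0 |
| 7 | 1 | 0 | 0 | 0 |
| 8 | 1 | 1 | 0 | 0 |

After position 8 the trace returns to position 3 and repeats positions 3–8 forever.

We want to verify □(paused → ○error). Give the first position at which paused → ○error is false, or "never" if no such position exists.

3

Check paused → ○error at each position in order: 0 ✓, 1 ✓, 2 ✓.
At position 3 the labels are {error, paused} and the next position 4 has {}, so paused → ○error is false there. This is the first violation.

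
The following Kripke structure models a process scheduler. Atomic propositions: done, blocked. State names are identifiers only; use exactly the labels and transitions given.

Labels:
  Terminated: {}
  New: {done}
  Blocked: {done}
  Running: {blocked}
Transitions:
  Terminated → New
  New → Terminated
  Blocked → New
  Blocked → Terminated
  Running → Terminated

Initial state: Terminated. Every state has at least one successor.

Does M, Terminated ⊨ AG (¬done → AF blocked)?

Violated

States satisfying ¬done → AF blocked: {New, Blocked, Running}.
States satisfying AG (¬done → AF blocked): ∅.
Terminated is reachable from Terminated and violates ¬done → AF blocked, so AG fails at Terminated.
Terminated ∉ Sat(AG (¬done → AF blocked)).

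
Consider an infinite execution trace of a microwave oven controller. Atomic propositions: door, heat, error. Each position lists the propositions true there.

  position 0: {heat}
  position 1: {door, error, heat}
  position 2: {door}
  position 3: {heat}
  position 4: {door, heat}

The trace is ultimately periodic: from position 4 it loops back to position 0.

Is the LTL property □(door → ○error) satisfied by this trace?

door → ○error must hold at every position from 0 onward. It fails at position 1, so □(door → ○error) is false.
Positions where door holds: 1, 2, 4.
Check ○error at each: 1→fails, 2→fails, 4→fails.

No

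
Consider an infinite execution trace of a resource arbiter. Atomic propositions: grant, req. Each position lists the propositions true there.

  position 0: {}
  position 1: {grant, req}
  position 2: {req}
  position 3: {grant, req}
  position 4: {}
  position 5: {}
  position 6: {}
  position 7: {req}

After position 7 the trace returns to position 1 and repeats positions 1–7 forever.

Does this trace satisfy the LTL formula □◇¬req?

Satisfied

◇¬req holds at every position 0..7, and those are all positions ever visited, so □◇¬req holds.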